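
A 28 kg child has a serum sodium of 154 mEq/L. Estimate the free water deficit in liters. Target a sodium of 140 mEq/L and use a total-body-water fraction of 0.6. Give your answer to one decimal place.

TBW = 0.6 · 28 = 16.8 L
Free water deficit = TBW · (Na/140 − 1)
= 16.8 · (154/140 − 1)
= 16.8 · 0.1
= 1.68 L

1.7 L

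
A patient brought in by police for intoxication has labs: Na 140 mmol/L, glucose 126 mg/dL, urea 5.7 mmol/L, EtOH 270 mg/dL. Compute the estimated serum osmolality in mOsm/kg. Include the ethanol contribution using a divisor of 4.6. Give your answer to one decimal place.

351.4 mOsm/kg

Calculated osmolality = 2·Na + glucose/18 + urea + ethanol/4.6
= 2·140 + 126/18 + 5.7 + 270/4.6
= 280 + 7 + 5.70 + 58.70
= 351.4 mOsm/kg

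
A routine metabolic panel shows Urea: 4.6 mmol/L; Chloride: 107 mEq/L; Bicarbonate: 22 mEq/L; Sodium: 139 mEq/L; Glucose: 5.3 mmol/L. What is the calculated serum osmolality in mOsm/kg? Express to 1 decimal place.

Calculated osmolality = 2·Na + glucose + urea
= 2·139 + 5.3 + 4.6
= 278 + 5.30 + 4.60
= 287.9 mOsm/kg

287.9 mOsm/kg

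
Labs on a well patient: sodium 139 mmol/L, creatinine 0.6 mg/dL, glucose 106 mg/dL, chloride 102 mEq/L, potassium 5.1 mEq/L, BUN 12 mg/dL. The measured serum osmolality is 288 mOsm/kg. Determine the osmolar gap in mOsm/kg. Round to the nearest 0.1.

Calculated osmolality = 2·Na + glucose/18 + BUN/2.8
= 2·139 + 106/18 + 12/2.8
= 278 + 5.89 + 4.29
= 288.18 mOsm/kg ≈ 288.2 mOsm/kg
Osmolar gap = measured − calculated = 288 − 288.2 = -0.2 mOsm/kg

-0.2 mOsm/kg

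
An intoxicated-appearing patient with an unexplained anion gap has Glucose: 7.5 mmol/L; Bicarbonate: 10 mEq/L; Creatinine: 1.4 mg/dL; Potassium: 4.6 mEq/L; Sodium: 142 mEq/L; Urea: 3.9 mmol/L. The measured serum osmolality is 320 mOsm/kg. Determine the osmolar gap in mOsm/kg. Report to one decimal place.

Calculated osmolality = 2·Na + glucose + urea
= 2·142 + 7.5 + 3.9
= 284 + 7.50 + 3.90
= 295.4 mOsm/kg ≈ 295.4 mOsm/kg
Osmolar gap = measured − calculated = 320 − 295.4 = 24.6 mOsm/kg

24.6 mOsm/kg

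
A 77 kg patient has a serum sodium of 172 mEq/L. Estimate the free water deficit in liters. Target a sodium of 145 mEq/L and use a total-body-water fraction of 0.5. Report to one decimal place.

TBW = 0.5 · 77 = 38.5 L
Free water deficit = TBW · (Na/145 − 1)
= 38.5 · (172/145 − 1)
= 38.5 · 0.1862
= 7.17 L

7.2 L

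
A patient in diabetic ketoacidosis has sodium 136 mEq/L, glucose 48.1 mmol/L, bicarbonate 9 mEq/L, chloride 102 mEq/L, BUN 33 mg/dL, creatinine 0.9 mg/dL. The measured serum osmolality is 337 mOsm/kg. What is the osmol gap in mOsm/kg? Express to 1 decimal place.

Calculated osmolality = 2·Na + glucose + BUN/2.8
= 2·136 + 48.1 + 33/2.8
= 272 + 48.10 + 11.79
= 331.89 mOsm/kg ≈ 331.9 mOsm/kg
Osmolar gap = measured − calculated = 337 − 331.9 = 5.1 mOsm/kg

5.1 mOsm/kg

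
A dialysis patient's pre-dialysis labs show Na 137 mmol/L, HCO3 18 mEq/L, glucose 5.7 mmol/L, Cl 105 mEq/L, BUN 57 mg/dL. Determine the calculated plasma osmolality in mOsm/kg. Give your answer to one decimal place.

300.1 mOsm/kg

Calculated osmolality = 2·Na + glucose + BUN/2.8
= 2·137 + 5.7 + 57/2.8
= 274 + 5.70 + 20.36
= 300.06 mOsm/kg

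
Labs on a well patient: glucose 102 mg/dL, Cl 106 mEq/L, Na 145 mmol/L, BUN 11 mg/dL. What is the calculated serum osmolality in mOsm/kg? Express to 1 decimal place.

299.6 mOsm/kg

Calculated osmolality = 2·Na + glucose/18 + BUN/2.8
= 2·145 + 102/18 + 11/2.8
= 290 + 5.67 + 3.93
= 299.6 mOsm/kg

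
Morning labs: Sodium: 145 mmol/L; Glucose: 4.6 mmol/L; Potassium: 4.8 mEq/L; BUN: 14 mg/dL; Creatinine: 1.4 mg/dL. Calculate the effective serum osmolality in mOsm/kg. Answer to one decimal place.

Effective osmolality excludes urea (freely permeant across cell membranes):
2·Na + glucose
= 2·145 + 4.6
= 290 + 4.6
= 294.6 mOsm/kg

294.6 mOsm/kg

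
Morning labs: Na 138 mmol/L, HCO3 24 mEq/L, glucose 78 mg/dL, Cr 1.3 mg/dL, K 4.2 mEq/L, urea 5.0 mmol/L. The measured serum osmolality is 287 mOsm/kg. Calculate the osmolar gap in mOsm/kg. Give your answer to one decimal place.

Calculated osmolality = 2·Na + glucose/18 + urea
= 2·138 + 78/18 + 5
= 276 + 4.33 + 5
= 285.33 mOsm/kg ≈ 285.3 mOsm/kg
Osmolar gap = measured − calculated = 287 − 285.3 = 1.7 mOsm/kg

1.7 mOsm/kg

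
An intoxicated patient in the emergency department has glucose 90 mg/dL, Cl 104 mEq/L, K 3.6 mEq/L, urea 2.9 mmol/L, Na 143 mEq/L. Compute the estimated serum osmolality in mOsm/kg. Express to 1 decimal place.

293.9 mOsm/kg

Calculated osmolality = 2·Na + glucose/18 + urea
= 2·143 + 90/18 + 2.9
= 286 + 5 + 2.90
= 293.9 mOsm/kg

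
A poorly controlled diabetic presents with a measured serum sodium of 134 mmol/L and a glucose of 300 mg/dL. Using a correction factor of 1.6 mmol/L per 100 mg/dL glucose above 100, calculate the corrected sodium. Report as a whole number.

137 mmol/L

Corrected Na = measured Na + 1.6 · (glucose − 100)/100
= 134 + 1.6 · (300 − 100)/100
= 134 + 3.2
= 137.2 mmol/L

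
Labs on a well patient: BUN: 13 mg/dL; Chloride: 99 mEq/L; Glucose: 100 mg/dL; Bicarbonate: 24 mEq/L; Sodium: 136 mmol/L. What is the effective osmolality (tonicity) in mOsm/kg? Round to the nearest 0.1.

277.6 mOsm/kg

Effective osmolality excludes urea (freely permeant across cell membranes):
2·Na + glucose/18
= 2·136 + 100/18
= 272 + 5.56
= 277.56 mOsm/kg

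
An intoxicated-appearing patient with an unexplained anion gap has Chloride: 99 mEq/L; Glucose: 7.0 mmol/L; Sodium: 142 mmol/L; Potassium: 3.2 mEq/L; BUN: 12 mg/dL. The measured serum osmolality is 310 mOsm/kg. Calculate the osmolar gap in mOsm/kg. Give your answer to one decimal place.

Calculated osmolality = 2·Na + glucose + BUN/2.8
= 2·142 + 7 + 12/2.8
= 284 + 7 + 4.29
= 295.29 mOsm/kg ≈ 295.3 mOsm/kg
Osmolar gap = measured − calculated = 310 − 295.3 = 14.7 mOsm/kg

14.7 mOsm/kg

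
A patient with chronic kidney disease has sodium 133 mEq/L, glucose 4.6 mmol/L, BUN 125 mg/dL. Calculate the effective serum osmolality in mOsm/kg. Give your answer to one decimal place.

270.6 mOsm/kg

Effective osmolality excludes urea (freely permeant across cell membranes):
2·Na + glucose
= 2·133 + 4.6
= 266 + 4.6
= 270.6 mOsm/kg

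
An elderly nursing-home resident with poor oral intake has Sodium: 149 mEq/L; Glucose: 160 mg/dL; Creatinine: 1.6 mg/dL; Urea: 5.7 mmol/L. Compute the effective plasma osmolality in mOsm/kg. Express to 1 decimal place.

306.9 mOsm/kg

Effective osmolality excludes urea (freely permeant across cell membranes):
2·Na + glucose/18
= 2·149 + 160/18
= 298 + 8.89
= 306.89 mOsm/kg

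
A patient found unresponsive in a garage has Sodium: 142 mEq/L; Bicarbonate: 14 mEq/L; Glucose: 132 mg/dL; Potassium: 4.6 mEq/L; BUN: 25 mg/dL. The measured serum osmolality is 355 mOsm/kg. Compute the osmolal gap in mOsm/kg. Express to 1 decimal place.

54.7 mOsm/kg

Calculated osmolality = 2·Na + glucose/18 + BUN/2.8
= 2·142 + 132/18 + 25/2.8
= 284 + 7.33 + 8.93
= 300.26 mOsm/kg ≈ 300.3 mOsm/kg
Osmolar gap = measured − calculated = 355 − 300.3 = 54.7 mOsm/kg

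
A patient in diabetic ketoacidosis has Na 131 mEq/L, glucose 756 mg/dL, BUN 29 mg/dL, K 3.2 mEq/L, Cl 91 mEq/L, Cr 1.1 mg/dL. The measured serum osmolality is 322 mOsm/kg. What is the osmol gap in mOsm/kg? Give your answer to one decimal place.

7.6 mOsm/kg

Calculated osmolality = 2·Na + glucose/18 + BUN/2.8
= 2·131 + 756/18 + 29/2.8
= 262 + 42 + 10.36
= 314.36 mOsm/kg ≈ 314.4 mOsm/kg
Osmolar gap = measured − calculated = 322 − 314.4 = 7.6 mOsm/kg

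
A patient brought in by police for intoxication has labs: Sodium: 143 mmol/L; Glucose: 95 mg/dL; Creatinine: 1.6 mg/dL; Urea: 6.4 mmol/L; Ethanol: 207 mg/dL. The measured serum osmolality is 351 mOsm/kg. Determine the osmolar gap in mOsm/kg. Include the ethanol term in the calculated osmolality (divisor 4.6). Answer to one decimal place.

Calculated osmolality = 2·Na + glucose/18 + urea + ethanol/4.6
= 2·143 + 95/18 + 6.4 + 207/4.6
= 286 + 5.28 + 6.40 + 45
= 342.68 mOsm/kg ≈ 342.7 mOsm/kg
Osmolar gap = measured − calculated = 351 − 342.7 = 8.3 mOsm/kg

8.3 mOsm/kg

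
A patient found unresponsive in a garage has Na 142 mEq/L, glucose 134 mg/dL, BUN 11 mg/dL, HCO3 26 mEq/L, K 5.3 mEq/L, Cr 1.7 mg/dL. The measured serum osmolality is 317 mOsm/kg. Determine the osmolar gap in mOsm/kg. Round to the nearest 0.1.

21.6 mOsm/kg

Calculated osmolality = 2·Na + glucose/18 + BUN/2.8
= 2·142 + 134/18 + 11/2.8
= 284 + 7.44 + 3.93
= 295.37 mOsm/kg ≈ 295.4 mOsm/kg
Osmolar gap = measured − calculated = 317 − 295.4 = 21.6 mOsm/kg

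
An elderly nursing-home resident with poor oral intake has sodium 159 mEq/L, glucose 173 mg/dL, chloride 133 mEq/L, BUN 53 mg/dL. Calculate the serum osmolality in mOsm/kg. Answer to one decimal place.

Calculated osmolality = 2·Na + glucose/18 + BUN/2.8
= 2·159 + 173/18 + 53/2.8
= 318 + 9.61 + 18.93
= 346.54 mOsm/kg

346.5 mOsm/kg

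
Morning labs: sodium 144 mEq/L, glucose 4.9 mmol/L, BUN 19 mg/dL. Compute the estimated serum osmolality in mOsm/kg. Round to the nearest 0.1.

299.7 mOsm/kg

Calculated osmolality = 2·Na + glucose + BUN/2.8
= 2·144 + 4.9 + 19/2.8
= 288 + 4.90 + 6.79
= 299.69 mOsm/kg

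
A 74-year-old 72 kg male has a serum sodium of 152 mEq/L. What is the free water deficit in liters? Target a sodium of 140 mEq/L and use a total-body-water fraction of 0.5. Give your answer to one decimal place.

3.1 L

TBW = 0.5 · 72 = 36 L
Free water deficit = TBW · (Na/140 − 1)
= 36 · (152/140 − 1)
= 36 · 0.0857
= 3.09 L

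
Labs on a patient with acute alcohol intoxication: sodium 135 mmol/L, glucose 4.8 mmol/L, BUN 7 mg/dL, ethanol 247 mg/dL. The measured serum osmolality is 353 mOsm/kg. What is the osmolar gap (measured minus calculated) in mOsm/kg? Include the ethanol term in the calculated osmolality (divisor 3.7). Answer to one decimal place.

8.9 mOsm/kg

Calculated osmolality = 2·Na + glucose + BUN/2.8 + ethanol/3.7
= 2·135 + 4.8 + 7/2.8 + 247/3.7
= 270 + 4.80 + 2.50 + 66.76
= 344.06 mOsm/kg ≈ 344.1 mOsm/kg
Osmolar gap = measured − calculated = 353 − 344.1 = 8.9 mOsm/kg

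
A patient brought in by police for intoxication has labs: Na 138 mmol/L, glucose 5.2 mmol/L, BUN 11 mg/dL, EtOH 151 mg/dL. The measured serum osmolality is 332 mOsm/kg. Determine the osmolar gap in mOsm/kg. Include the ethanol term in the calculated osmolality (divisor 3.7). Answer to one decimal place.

Calculated osmolality = 2·Na + glucose + BUN/2.8 + ethanol/3.7
= 2·138 + 5.2 + 11/2.8 + 151/3.7
= 276 + 5.20 + 3.93 + 40.81
= 325.94 mOsm/kg ≈ 325.9 mOsm/kg
Osmolar gap = measured − calculated = 332 − 325.9 = 6.1 mOsm/kg

6.1 mOsm/kg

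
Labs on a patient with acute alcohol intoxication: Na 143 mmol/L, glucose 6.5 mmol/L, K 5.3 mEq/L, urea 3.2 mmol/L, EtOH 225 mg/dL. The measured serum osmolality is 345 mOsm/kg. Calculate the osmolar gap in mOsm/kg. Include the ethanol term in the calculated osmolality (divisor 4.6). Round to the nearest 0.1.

Calculated osmolality = 2·Na + glucose + urea + ethanol/4.6
= 2·143 + 6.5 + 3.2 + 225/4.6
= 286 + 6.50 + 3.20 + 48.91
= 344.61 mOsm/kg ≈ 344.6 mOsm/kg
Osmolar gap = measured − calculated = 345 − 344.6 = 0.4 mOsm/kg

0.4 mOsm/kg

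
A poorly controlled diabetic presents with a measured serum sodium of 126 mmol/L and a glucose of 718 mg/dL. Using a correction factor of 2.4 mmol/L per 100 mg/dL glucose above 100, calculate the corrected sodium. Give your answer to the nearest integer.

141 mmol/L

Corrected Na = measured Na + 2.4 · (glucose − 100)/100
= 126 + 2.4 · (718 − 100)/100
= 126 + 14.8
= 140.8 mmol/L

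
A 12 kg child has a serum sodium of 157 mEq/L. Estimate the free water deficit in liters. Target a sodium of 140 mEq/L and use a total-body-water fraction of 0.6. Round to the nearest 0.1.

TBW = 0.6 · 12 = 7.2 L
Free water deficit = TBW · (Na/140 − 1)
= 7.2 · (157/140 − 1)
= 7.2 · 0.1214
= 0.87 L

0.9 L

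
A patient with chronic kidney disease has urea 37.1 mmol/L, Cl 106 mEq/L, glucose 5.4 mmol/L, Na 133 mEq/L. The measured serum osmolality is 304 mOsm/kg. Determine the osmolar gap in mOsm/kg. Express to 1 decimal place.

-4.5 mOsm/kg

Calculated osmolality = 2·Na + glucose + urea
= 2·133 + 5.4 + 37.1
= 266 + 5.40 + 37.10
= 308.5 mOsm/kg ≈ 308.5 mOsm/kg
Osmolar gap = measured − calculated = 304 − 308.5 = -4.5 mOsm/kg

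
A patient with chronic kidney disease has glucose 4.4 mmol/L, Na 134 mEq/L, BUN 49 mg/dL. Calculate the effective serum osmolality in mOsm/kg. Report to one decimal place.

Effective osmolality excludes urea (freely permeant across cell membranes):
2·Na + glucose
= 2·134 + 4.4
= 268 + 4.4
= 272.4 mOsm/kg

272.4 mOsm/kg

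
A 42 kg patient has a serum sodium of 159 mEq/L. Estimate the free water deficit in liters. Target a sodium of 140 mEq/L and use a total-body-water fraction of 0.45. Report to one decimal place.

TBW = 0.45 · 42 = 18.9 L
Free water deficit = TBW · (Na/140 − 1)
= 18.9 · (159/140 − 1)
= 18.9 · 0.1357
= 2.56 L

2.6 L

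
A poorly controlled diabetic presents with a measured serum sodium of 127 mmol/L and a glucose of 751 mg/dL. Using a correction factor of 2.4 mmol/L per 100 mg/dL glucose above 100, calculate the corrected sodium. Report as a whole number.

143 mmol/L

Corrected Na = measured Na + 2.4 · (glucose − 100)/100
= 127 + 2.4 · (751 − 100)/100
= 127 + 15.6
= 142.6 mmol/L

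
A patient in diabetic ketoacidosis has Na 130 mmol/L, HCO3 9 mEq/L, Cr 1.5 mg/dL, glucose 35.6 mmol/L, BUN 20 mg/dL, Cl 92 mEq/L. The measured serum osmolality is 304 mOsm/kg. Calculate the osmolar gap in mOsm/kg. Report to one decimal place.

1.3 mOsm/kg

Calculated osmolality = 2·Na + glucose + BUN/2.8
= 2·130 + 35.6 + 20/2.8
= 260 + 35.60 + 7.14
= 302.74 mOsm/kg ≈ 302.7 mOsm/kg
Osmolar gap = measured − calculated = 304 − 302.7 = 1.3 mOsm/kg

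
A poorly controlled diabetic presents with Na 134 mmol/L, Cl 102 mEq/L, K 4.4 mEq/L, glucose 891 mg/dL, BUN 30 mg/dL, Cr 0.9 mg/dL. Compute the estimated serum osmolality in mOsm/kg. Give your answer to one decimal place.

328.2 mOsm/kg

Calculated osmolality = 2·Na + glucose/18 + BUN/2.8
= 2·134 + 891/18 + 30/2.8
= 268 + 49.50 + 10.71
= 328.21 mOsm/kg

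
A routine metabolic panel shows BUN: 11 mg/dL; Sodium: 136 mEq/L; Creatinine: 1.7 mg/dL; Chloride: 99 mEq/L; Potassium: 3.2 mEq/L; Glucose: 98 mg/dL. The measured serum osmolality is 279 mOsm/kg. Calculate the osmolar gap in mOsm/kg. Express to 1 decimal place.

Calculated osmolality = 2·Na + glucose/18 + BUN/2.8
= 2·136 + 98/18 + 11/2.8
= 272 + 5.44 + 3.93
= 281.37 mOsm/kg ≈ 281.4 mOsm/kg
Osmolar gap = measured − calculated = 279 − 281.4 = -2.4 mOsm/kg

-2.4 mOsm/kg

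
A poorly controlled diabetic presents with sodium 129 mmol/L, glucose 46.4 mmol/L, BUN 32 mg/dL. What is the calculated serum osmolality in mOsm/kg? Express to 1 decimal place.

315.8 mOsm/kg

Calculated osmolality = 2·Na + glucose + BUN/2.8
= 2·129 + 46.4 + 32/2.8
= 258 + 46.40 + 11.43
= 315.83 mOsm/kg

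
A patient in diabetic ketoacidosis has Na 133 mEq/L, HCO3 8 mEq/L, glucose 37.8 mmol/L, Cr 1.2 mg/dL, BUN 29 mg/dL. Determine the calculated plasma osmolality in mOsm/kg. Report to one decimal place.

Calculated osmolality = 2·Na + glucose + BUN/2.8
= 2·133 + 37.8 + 29/2.8
= 266 + 37.80 + 10.36
= 314.16 mOsm/kg

314.2 mOsm/kg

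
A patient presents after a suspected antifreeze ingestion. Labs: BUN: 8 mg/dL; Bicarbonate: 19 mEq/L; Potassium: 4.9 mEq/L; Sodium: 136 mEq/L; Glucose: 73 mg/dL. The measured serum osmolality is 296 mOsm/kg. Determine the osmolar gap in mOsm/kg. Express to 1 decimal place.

Calculated osmolality = 2·Na + glucose/18 + BUN/2.8
= 2·136 + 73/18 + 8/2.8
= 272 + 4.06 + 2.86
= 278.92 mOsm/kg ≈ 278.9 mOsm/kg
Osmolar gap = measured − calculated = 296 − 278.9 = 17.1 mOsm/kg

17.1 mOsm/kg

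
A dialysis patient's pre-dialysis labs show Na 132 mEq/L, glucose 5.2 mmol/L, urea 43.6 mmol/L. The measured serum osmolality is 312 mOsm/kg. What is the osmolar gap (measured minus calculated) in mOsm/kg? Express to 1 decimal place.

-0.8 mOsm/kg

Calculated osmolality = 2·Na + glucose + urea
= 2·132 + 5.2 + 43.6
= 264 + 5.20 + 43.60
= 312.8 mOsm/kg ≈ 312.8 mOsm/kg
Osmolar gap = measured − calculated = 312 − 312.8 = -0.8 mOsm/kg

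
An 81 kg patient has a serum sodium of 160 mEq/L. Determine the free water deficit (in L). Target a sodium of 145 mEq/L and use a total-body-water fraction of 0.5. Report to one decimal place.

4.2 L

TBW = 0.5 · 81 = 40.5 L
Free water deficit = TBW · (Na/145 − 1)
= 40.5 · (160/145 − 1)
= 40.5 · 0.1034
= 4.19 L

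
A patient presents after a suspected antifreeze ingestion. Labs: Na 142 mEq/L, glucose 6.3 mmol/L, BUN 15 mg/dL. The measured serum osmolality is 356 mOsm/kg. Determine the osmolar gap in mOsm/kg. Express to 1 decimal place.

60.3 mOsm/kg

Calculated osmolality = 2·Na + glucose + BUN/2.8
= 2·142 + 6.3 + 15/2.8
= 284 + 6.30 + 5.36
= 295.66 mOsm/kg ≈ 295.7 mOsm/kg
Osmolar gap = measured − calculated = 356 − 295.7 = 60.3 mOsm/kg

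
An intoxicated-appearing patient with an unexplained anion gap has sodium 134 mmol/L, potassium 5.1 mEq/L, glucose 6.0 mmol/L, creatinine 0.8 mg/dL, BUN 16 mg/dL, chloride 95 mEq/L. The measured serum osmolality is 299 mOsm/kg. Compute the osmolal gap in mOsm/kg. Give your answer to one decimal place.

Calculated osmolality = 2·Na + glucose + BUN/2.8
= 2·134 + 6 + 16/2.8
= 268 + 6 + 5.71
= 279.71 mOsm/kg ≈ 279.7 mOsm/kg
Osmolar gap = measured − calculated = 299 − 279.7 = 19.3 mOsm/kg

19.3 mOsm/kg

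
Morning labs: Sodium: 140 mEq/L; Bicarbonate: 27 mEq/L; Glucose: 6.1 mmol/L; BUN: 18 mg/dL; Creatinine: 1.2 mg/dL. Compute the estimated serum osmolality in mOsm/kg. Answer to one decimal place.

Calculated osmolality = 2·Na + glucose + BUN/2.8
= 2·140 + 6.1 + 18/2.8
= 280 + 6.10 + 6.43
= 292.53 mOsm/kg

292.5 mOsm/kg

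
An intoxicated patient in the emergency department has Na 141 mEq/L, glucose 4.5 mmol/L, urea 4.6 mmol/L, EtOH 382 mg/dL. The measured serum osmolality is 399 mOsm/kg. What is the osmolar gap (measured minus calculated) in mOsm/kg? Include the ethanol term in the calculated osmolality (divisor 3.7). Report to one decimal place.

4.7 mOsm/kg

Calculated osmolality = 2·Na + glucose + urea + ethanol/3.7
= 2·141 + 4.5 + 4.6 + 382/3.7
= 282 + 4.50 + 4.60 + 103.24
= 394.34 mOsm/kg ≈ 394.3 mOsm/kg
Osmolar gap = measured − calculated = 399 − 394.3 = 4.7 mOsm/kg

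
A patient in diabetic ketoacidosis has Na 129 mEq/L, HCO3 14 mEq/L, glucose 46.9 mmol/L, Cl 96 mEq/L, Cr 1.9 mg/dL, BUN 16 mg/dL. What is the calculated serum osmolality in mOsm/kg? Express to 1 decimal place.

310.6 mOsm/kg

Calculated osmolality = 2·Na + glucose + BUN/2.8
= 2·129 + 46.9 + 16/2.8
= 258 + 46.90 + 5.71
= 310.61 mOsm/kg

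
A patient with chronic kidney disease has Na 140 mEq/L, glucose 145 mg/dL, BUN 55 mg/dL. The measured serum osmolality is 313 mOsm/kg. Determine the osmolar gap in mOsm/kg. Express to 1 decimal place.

Calculated osmolality = 2·Na + glucose/18 + BUN/2.8
= 2·140 + 145/18 + 55/2.8
= 280 + 8.06 + 19.64
= 307.7 mOsm/kg ≈ 307.7 mOsm/kg
Osmolar gap = measured − calculated = 313 − 307.7 = 5.3 mOsm/kg

5.3 mOsm/kg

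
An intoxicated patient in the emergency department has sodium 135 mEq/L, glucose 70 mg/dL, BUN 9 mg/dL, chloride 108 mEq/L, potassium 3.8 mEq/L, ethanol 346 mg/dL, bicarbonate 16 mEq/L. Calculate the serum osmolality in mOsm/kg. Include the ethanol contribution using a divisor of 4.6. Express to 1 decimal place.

352.3 mOsm/kg

Calculated osmolality = 2·Na + glucose/18 + BUN/2.8 + ethanol/4.6
= 2·135 + 70/18 + 9/2.8 + 346/4.6
= 270 + 3.89 + 3.21 + 75.22
= 352.32 mOsm/kg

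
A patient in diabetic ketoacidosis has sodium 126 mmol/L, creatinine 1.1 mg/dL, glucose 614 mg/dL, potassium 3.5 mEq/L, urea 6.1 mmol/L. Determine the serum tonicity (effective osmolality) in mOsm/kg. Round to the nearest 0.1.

Effective osmolality excludes urea (freely permeant across cell membranes):
2·Na + glucose/18
= 2·126 + 614/18
= 252 + 34.11
= 286.11 mOsm/kg

286.1 mOsm/kg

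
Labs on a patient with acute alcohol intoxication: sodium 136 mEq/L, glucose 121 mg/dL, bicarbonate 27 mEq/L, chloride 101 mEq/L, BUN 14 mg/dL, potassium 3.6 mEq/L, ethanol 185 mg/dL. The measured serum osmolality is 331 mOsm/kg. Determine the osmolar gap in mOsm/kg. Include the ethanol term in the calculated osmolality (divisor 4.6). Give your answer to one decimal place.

7.1 mOsm/kg

Calculated osmolality = 2·Na + glucose/18 + BUN/2.8 + ethanol/4.6
= 2·136 + 121/18 + 14/2.8 + 185/4.6
= 272 + 6.72 + 5 + 40.22
= 323.94 mOsm/kg ≈ 323.9 mOsm/kg
Osmolar gap = measured − calculated = 331 − 323.9 = 7.1 mOsm/kg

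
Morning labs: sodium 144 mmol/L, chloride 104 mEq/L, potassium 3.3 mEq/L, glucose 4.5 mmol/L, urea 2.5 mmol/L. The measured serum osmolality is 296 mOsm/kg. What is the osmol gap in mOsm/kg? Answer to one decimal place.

Calculated osmolality = 2·Na + glucose + urea
= 2·144 + 4.5 + 2.5
= 288 + 4.50 + 2.50
= 295 mOsm/kg ≈ 295.0 mOsm/kg
Osmolar gap = measured − calculated = 296 − 295.0 = 1.0 mOsm/kg

1.0 mOsm/kg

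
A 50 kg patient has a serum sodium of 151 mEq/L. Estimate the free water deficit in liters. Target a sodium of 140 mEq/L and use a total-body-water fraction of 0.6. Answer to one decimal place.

TBW = 0.6 · 50 = 30 L
Free water deficit = TBW · (Na/140 − 1)
= 30 · (151/140 − 1)
= 30 · 0.0786
= 2.36 L

2.4 L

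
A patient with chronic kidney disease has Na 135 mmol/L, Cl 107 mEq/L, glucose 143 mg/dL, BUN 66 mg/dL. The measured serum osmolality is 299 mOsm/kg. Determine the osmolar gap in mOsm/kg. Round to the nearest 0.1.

Calculated osmolality = 2·Na + glucose/18 + BUN/2.8
= 2·135 + 143/18 + 66/2.8
= 270 + 7.94 + 23.57
= 301.51 mOsm/kg ≈ 301.5 mOsm/kg
Osmolar gap = measured − calculated = 299 − 301.5 = -2.5 mOsm/kg

-2.5 mOsm/kg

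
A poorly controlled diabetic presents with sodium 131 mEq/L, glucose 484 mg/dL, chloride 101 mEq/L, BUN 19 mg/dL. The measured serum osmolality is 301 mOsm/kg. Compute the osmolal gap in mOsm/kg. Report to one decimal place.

Calculated osmolality = 2·Na + glucose/18 + BUN/2.8
= 2·131 + 484/18 + 19/2.8
= 262 + 26.89 + 6.79
= 295.68 mOsm/kg ≈ 295.7 mOsm/kg
Osmolar gap = measured − calculated = 301 − 295.7 = 5.3 mOsm/kg

5.3 mOsm/kg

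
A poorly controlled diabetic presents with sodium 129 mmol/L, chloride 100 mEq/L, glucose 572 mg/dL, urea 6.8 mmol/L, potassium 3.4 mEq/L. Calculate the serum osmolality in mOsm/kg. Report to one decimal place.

296.6 mOsm/kg

Calculated osmolality = 2·Na + glucose/18 + urea
= 2·129 + 572/18 + 6.8
= 258 + 31.78 + 6.80
= 296.58 mOsm/kg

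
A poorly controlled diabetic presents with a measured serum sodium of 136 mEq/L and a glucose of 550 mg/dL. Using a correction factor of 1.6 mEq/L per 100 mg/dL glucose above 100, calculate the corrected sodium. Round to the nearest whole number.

Corrected Na = measured Na + 1.6 · (glucose − 100)/100
= 136 + 1.6 · (550 − 100)/100
= 136 + 7.2
= 143.2 mEq/L

143 mEq/L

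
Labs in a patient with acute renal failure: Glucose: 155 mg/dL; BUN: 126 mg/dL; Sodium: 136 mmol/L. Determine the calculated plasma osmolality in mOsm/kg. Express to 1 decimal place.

325.6 mOsm/kg

Calculated osmolality = 2·Na + glucose/18 + BUN/2.8
= 2·136 + 155/18 + 126/2.8
= 272 + 8.61 + 45
= 325.61 mOsm/kg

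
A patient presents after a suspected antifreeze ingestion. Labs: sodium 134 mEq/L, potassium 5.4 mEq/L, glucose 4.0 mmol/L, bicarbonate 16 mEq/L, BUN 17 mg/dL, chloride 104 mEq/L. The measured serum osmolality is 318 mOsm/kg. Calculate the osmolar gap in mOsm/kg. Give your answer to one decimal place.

Calculated osmolality = 2·Na + glucose + BUN/2.8
= 2·134 + 4 + 17/2.8
= 268 + 4 + 6.07
= 278.07 mOsm/kg ≈ 278.1 mOsm/kg
Osmolar gap = measured − calculated = 318 − 278.1 = 39.9 mOsm/kg

39.9 mOsm/kg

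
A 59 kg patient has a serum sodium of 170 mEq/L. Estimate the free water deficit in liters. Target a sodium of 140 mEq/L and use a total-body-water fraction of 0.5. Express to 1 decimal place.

TBW = 0.5 · 59 = 29.5 L
Free water deficit = TBW · (Na/140 − 1)
= 29.5 · (170/140 − 1)
= 29.5 · 0.2143
= 6.32 L

6.3 L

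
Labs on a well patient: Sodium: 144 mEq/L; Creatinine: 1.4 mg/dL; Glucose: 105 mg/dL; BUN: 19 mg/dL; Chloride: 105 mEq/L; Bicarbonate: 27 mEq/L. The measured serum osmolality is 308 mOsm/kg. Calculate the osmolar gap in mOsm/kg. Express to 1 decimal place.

7.4 mOsm/kg

Calculated osmolality = 2·Na + glucose/18 + BUN/2.8
= 2·144 + 105/18 + 19/2.8
= 288 + 5.83 + 6.79
= 300.62 mOsm/kg ≈ 300.6 mOsm/kg
Osmolar gap = measured − calculated = 308 − 300.6 = 7.4 mOsm/kg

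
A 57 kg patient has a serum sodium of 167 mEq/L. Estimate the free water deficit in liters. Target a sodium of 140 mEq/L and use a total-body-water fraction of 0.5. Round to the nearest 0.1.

5.5 L

TBW = 0.5 · 57 = 28.5 L
Free water deficit = TBW · (Na/140 − 1)
= 28.5 · (167/140 − 1)
= 28.5 · 0.1929
= 5.5 L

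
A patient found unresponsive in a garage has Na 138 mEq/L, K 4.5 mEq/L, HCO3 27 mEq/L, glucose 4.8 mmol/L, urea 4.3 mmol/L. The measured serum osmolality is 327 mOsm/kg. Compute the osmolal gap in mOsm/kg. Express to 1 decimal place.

41.9 mOsm/kg

Calculated osmolality = 2·Na + glucose + urea
= 2·138 + 4.8 + 4.3
= 276 + 4.80 + 4.30
= 285.1 mOsm/kg ≈ 285.1 mOsm/kg
Osmolar gap = measured − calculated = 327 − 285.1 = 41.9 mOsm/kg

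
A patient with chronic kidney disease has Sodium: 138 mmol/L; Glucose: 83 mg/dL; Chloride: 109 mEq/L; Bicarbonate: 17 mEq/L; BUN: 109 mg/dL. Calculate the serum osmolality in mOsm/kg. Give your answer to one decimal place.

Calculated osmolality = 2·Na + glucose/18 + BUN/2.8
= 2·138 + 83/18 + 109/2.8
= 276 + 4.61 + 38.93
= 319.54 mOsm/kg

319.5 mOsm/kg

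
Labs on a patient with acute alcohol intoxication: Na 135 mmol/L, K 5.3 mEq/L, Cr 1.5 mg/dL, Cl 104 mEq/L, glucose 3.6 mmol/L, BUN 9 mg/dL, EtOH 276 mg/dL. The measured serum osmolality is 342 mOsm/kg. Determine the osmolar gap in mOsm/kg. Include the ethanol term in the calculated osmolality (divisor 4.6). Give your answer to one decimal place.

5.2 mOsm/kg

Calculated osmolality = 2·Na + glucose + BUN/2.8 + ethanol/4.6
= 2·135 + 3.6 + 9/2.8 + 276/4.6
= 270 + 3.60 + 3.21 + 60
= 336.81 mOsm/kg ≈ 336.8 mOsm/kg
Osmolar gap = measured − calculated = 342 − 336.8 = 5.2 mOsm/kg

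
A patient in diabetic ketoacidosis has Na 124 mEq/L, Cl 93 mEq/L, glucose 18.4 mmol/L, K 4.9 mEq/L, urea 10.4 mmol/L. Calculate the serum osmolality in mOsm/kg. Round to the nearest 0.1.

276.8 mOsm/kg

Calculated osmolality = 2·Na + glucose + urea
= 2·124 + 18.4 + 10.4
= 248 + 18.40 + 10.40
= 276.8 mOsm/kg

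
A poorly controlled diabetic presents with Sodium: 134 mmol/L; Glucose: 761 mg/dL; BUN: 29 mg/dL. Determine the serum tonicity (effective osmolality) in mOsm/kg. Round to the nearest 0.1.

310.3 mOsm/kg

Effective osmolality excludes urea (freely permeant across cell membranes):
2·Na + glucose/18
= 2·134 + 761/18
= 268 + 42.28
= 310.28 mOsm/kg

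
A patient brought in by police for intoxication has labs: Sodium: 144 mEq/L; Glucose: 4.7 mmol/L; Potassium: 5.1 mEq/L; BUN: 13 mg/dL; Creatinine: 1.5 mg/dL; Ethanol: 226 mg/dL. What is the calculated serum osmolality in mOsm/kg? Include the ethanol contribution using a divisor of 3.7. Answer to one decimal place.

Calculated osmolality = 2·Na + glucose + BUN/2.8 + ethanol/3.7
= 2·144 + 4.7 + 13/2.8 + 226/3.7
= 288 + 4.70 + 4.64 + 61.08
= 358.42 mOsm/kg

358.4 mOsm/kg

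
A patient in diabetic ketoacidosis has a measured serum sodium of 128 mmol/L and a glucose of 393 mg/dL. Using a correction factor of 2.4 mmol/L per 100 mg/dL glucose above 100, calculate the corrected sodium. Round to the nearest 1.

135 mmol/L

Corrected Na = measured Na + 2.4 · (glucose − 100)/100
= 128 + 2.4 · (393 − 100)/100
= 128 + 7
= 135 mmol/L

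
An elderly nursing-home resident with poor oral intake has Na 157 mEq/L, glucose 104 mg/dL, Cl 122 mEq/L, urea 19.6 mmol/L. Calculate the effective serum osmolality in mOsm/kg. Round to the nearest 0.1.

Effective osmolality excludes urea (freely permeant across cell membranes):
2·Na + glucose/18
= 2·157 + 104/18
= 314 + 5.78
= 319.78 mOsm/kg

319.8 mOsm/kg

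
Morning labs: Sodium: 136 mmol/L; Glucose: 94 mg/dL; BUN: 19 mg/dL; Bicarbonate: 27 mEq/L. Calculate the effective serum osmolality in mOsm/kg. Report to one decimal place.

Effective osmolality excludes urea (freely permeant across cell membranes):
2·Na + glucose/18
= 2·136 + 94/18
= 272 + 5.22
= 277.22 mOsm/kg

277.2 mOsm/kg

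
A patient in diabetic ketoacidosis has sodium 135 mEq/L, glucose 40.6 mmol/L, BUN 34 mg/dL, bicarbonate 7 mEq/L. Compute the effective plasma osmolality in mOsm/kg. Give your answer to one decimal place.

310.6 mOsm/kg

Effective osmolality excludes urea (freely permeant across cell membranes):
2·Na + glucose
= 2·135 + 40.6
= 270 + 40.6
= 310.6 mOsm/kg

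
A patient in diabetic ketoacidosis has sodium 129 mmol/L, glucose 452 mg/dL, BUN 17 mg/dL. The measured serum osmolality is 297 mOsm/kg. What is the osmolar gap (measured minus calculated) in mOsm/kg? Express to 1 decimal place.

Calculated osmolality = 2·Na + glucose/18 + BUN/2.8
= 2·129 + 452/18 + 17/2.8
= 258 + 25.11 + 6.07
= 289.18 mOsm/kg ≈ 289.2 mOsm/kg
Osmolar gap = measured − calculated = 297 − 289.2 = 7.8 mOsm/kg

7.8 mOsm/kg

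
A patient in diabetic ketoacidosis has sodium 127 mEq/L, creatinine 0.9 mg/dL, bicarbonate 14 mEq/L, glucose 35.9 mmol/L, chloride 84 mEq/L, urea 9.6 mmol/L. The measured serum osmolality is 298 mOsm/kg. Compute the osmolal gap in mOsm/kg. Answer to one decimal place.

-1.5 mOsm/kg

Calculated osmolality = 2·Na + glucose + urea
= 2·127 + 35.9 + 9.6
= 254 + 35.90 + 9.60
= 299.5 mOsm/kg ≈ 299.5 mOsm/kg
Osmolar gap = measured − calculated = 298 − 299.5 = -1.5 mOsm/kg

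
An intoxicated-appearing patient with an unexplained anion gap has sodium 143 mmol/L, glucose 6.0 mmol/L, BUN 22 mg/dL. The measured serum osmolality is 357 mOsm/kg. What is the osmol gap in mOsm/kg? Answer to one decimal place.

Calculated osmolality = 2·Na + glucose + BUN/2.8
= 2·143 + 6 + 22/2.8
= 286 + 6 + 7.86
= 299.86 mOsm/kg ≈ 299.9 mOsm/kg
Osmolar gap = measured − calculated = 357 − 299.9 = 57.1 mOsm/kg

57.1 mOsm/kg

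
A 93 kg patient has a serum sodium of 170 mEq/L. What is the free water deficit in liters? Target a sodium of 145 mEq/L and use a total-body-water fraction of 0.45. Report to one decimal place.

7.2 L

TBW = 0.45 · 93 = 41.85 L
Free water deficit = TBW · (Na/145 − 1)
= 41.85 · (170/145 − 1)
= 41.85 · 0.1724
= 7.21 L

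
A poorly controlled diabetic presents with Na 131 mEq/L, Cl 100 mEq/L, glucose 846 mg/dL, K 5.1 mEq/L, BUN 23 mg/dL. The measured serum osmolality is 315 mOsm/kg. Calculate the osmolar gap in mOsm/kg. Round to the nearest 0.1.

-2.2 mOsm/kg

Calculated osmolality = 2·Na + glucose/18 + BUN/2.8
= 2·131 + 846/18 + 23/2.8
= 262 + 47 + 8.21
= 317.21 mOsm/kg ≈ 317.2 mOsm/kg
Osmolar gap = measured − calculated = 315 − 317.2 = -2.2 mOsm/kg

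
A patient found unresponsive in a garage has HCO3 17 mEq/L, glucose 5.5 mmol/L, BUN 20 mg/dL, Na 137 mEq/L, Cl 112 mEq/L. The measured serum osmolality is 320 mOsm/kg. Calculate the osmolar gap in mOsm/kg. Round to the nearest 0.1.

Calculated osmolality = 2·Na + glucose + BUN/2.8
= 2·137 + 5.5 + 20/2.8
= 274 + 5.50 + 7.14
= 286.64 mOsm/kg ≈ 286.6 mOsm/kg
Osmolar gap = measured − calculated = 320 − 286.6 = 33.4 mOsm/kg

33.4 mOsm/kg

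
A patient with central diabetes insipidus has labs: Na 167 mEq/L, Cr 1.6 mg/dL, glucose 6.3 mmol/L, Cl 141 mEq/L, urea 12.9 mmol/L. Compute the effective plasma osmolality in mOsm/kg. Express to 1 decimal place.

Effective osmolality excludes urea (freely permeant across cell membranes):
2·Na + glucose
= 2·167 + 6.3
= 334 + 6.3
= 340.3 mOsm/kg

340.3 mOsm/kg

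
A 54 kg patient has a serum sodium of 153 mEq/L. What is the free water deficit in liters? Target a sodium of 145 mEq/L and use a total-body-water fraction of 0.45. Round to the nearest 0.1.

TBW = 0.45 · 54 = 24.3 L
Free water deficit = TBW · (Na/145 − 1)
= 24.3 · (153/145 − 1)
= 24.3 · 0.0552
= 1.34 L

1.3 L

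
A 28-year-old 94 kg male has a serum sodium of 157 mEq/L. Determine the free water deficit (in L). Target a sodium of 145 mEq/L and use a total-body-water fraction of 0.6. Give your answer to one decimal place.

TBW = 0.6 · 94 = 56.4 L
Free water deficit = TBW · (Na/145 − 1)
= 56.4 · (157/145 − 1)
= 56.4 · 0.0828
= 4.67 L

4.7 L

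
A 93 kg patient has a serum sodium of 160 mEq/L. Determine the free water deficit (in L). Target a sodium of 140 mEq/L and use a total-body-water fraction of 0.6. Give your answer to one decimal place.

8.0 L

TBW = 0.6 · 93 = 55.8 L
Free water deficit = TBW · (Na/140 − 1)
= 55.8 · (160/140 − 1)
= 55.8 · 0.1429
= 7.97 L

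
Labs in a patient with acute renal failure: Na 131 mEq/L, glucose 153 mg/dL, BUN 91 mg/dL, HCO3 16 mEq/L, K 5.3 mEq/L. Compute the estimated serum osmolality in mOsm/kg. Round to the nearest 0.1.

Calculated osmolality = 2·Na + glucose/18 + BUN/2.8
= 2·131 + 153/18 + 91/2.8
= 262 + 8.50 + 32.50
= 303 mOsm/kg

303.0 mOsm/kg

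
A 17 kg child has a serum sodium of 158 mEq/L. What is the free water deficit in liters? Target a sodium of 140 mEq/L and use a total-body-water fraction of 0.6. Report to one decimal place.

TBW = 0.6 · 17 = 10.2 L
Free water deficit = TBW · (Na/140 − 1)
= 10.2 · (158/140 − 1)
= 10.2 · 0.1286
= 1.31 L

1.3 L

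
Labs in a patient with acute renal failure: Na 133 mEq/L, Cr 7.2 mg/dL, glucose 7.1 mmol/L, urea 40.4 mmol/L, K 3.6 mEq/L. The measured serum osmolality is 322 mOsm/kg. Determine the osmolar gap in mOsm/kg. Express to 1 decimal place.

8.5 mOsm/kg

Calculated osmolality = 2·Na + glucose + urea
= 2·133 + 7.1 + 40.4
= 266 + 7.10 + 40.40
= 313.5 mOsm/kg ≈ 313.5 mOsm/kg
Osmolar gap = measured − calculated = 322 − 313.5 = 8.5 mOsm/kg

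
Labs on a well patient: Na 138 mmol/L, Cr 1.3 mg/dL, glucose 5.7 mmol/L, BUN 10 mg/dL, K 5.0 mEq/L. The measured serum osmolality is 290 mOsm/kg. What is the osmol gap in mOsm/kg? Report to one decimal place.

Calculated osmolality = 2·Na + glucose + BUN/2.8
= 2·138 + 5.7 + 10/2.8
= 276 + 5.70 + 3.57
= 285.27 mOsm/kg ≈ 285.3 mOsm/kg
Osmolar gap = measured − calculated = 290 − 285.3 = 4.7 mOsm/kg

4.7 mOsm/kg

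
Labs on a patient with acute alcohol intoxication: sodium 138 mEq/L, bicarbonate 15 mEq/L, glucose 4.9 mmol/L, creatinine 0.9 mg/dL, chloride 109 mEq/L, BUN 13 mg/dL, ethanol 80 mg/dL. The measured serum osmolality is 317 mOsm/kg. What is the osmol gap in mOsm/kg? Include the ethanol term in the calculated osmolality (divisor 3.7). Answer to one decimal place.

9.8 mOsm/kg

Calculated osmolality = 2·Na + glucose + BUN/2.8 + ethanol/3.7
= 2·138 + 4.9 + 13/2.8 + 80/3.7
= 276 + 4.90 + 4.64 + 21.62
= 307.16 mOsm/kg ≈ 307.2 mOsm/kg
Osmolar gap = measured − calculated = 317 − 307.2 = 9.8 mOsm/kg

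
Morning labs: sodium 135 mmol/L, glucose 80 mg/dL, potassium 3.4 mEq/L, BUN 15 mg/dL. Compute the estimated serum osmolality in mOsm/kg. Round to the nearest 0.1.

Calculated osmolality = 2·Na + glucose/18 + BUN/2.8
= 2·135 + 80/18 + 15/2.8
= 270 + 4.44 + 5.36
= 279.8 mOsm/kg

279.8 mOsm/kg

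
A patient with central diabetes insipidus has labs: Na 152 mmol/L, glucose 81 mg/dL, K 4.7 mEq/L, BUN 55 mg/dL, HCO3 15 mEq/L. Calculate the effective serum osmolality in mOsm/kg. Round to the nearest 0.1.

308.5 mOsm/kg

Effective osmolality excludes urea (freely permeant across cell membranes):
2·Na + glucose/18
= 2·152 + 81/18
= 304 + 4.5
= 308.5 mOsm/kg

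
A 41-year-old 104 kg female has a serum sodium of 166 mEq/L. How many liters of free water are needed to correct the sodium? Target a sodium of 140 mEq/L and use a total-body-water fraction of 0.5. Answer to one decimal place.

9.7 L

TBW = 0.5 · 104 = 52 L
Free water deficit = TBW · (Na/140 − 1)
= 52 · (166/140 − 1)
= 52 · 0.1857
= 9.66 L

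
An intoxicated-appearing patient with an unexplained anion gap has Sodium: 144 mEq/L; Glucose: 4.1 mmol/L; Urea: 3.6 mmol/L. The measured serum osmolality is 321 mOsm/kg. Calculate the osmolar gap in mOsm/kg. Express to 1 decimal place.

25.3 mOsm/kg

Calculated osmolality = 2·Na + glucose + urea
= 2·144 + 4.1 + 3.6
= 288 + 4.10 + 3.60
= 295.7 mOsm/kg ≈ 295.7 mOsm/kg
Osmolar gap = measured − calculated = 321 − 295.7 = 25.3 mOsm/kg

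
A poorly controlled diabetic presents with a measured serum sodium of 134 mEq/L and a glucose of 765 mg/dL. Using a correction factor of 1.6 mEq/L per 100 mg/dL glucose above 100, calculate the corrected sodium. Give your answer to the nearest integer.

145 mEq/L

Corrected Na = measured Na + 1.6 · (glucose − 100)/100
= 134 + 1.6 · (765 − 100)/100
= 134 + 10.6
= 144.6 mEq/L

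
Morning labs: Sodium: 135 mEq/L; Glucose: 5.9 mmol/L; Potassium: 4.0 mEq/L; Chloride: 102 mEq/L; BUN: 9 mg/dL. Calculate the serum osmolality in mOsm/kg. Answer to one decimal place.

279.1 mOsm/kg

Calculated osmolality = 2·Na + glucose + BUN/2.8
= 2·135 + 5.9 + 9/2.8
= 270 + 5.90 + 3.21
= 279.11 mOsm/kg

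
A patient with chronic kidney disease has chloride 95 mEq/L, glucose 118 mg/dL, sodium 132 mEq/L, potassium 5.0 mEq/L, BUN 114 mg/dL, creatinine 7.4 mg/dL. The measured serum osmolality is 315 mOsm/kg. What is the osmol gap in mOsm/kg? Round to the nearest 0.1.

3.7 mOsm/kg

Calculated osmolality = 2·Na + glucose/18 + BUN/2.8
= 2·132 + 118/18 + 114/2.8
= 264 + 6.56 + 40.71
= 311.27 mOsm/kg ≈ 311.3 mOsm/kg
Osmolar gap = measured − calculated = 315 − 311.3 = 3.7 mOsm/kg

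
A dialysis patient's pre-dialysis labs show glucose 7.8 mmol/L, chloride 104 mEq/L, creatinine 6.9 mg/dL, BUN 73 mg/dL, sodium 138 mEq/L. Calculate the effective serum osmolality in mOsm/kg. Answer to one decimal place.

283.8 mOsm/kg

Effective osmolality excludes urea (freely permeant across cell membranes):
2·Na + glucose
= 2·138 + 7.8
= 276 + 7.8
= 283.8 mOsm/kg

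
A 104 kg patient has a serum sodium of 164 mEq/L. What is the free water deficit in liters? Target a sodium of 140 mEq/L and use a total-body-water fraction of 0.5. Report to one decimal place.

TBW = 0.5 · 104 = 52 L
Free water deficit = TBW · (Na/140 − 1)
= 52 · (164/140 − 1)
= 52 · 0.1714
= 8.91 L

8.9 L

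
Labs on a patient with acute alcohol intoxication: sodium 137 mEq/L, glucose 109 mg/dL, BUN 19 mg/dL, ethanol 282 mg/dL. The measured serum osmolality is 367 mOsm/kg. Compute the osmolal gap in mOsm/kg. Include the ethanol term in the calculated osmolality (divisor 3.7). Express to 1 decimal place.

3.9 mOsm/kg

Calculated osmolality = 2·Na + glucose/18 + BUN/2.8 + ethanol/3.7
= 2·137 + 109/18 + 19/2.8 + 282/3.7
= 274 + 6.06 + 6.79 + 76.22
= 363.07 mOsm/kg ≈ 363.1 mOsm/kg
Osmolar gap = measured − calculated = 367 − 363.1 = 3.9 mOsm/kg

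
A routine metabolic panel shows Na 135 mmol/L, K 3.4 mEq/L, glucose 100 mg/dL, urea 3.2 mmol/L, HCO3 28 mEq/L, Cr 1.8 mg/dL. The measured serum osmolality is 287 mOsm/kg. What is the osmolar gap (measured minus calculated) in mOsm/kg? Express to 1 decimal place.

Calculated osmolality = 2·Na + glucose/18 + urea
= 2·135 + 100/18 + 3.2
= 270 + 5.56 + 3.20
= 278.76 mOsm/kg ≈ 278.8 mOsm/kg
Osmolar gap = measured − calculated = 287 − 278.8 = 8.2 mOsm/kg

8.2 mOsm/kg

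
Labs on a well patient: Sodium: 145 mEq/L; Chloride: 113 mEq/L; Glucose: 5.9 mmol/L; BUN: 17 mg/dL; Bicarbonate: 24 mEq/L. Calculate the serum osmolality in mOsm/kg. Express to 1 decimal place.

Calculated osmolality = 2·Na + glucose + BUN/2.8
= 2·145 + 5.9 + 17/2.8
= 290 + 5.90 + 6.07
= 301.97 mOsm/kg

302.0 mOsm/kg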